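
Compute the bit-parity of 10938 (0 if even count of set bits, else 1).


0b10101010111010 has 8 ones => parity 0

0


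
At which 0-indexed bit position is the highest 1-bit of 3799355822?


0b11100010011101011001000110101110. Highest set bit at position 31

31


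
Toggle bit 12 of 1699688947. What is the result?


1699688947 ^ (1 << 12) = 1699688947 ^ 4096 = 1699684851

1699684851


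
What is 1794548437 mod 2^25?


1794548437 & 33554431 = 16163541

16163541


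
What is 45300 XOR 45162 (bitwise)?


0b1011000011110100 ^ 0b1011000001101010 = 0b10011110 = 158

158


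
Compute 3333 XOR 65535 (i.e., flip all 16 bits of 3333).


3333 ^ 65535 = 62202

62202


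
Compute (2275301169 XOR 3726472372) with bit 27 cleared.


Step 1: 2275301169 ^ 3726472372 = 1501766533
Step 2: 1501766533 & ~(1 << 27) = 1367548805

1367548805


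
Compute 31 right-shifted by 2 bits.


0b11111 >> 2 = 0b111 = 7

7


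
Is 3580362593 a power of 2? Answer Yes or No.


0b11010101011001111111111101100001. Multiple bits set => No

No


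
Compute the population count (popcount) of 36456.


0b1000111001101000 has 7 set bits

7


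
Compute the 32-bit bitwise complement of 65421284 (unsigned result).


~0b11111001100011111111100100 = 0b11111100000110011100000000011011 = 4229546011 (32-bit unsigned)

4229546011


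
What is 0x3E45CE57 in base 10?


3E45CE57 hex = 1044762199 decimal

1044762199


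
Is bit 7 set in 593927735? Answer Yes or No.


0b100011011001101001111000110111, bit 7 = 0. No

No


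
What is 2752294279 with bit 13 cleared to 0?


2752294279 & ~(1 << 13) = 2752286087

2752286087


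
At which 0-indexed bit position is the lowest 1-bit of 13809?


0b11010111110001. Lowest set bit at position 0

0


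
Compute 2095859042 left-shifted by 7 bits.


0b1111100111011000100010101100010 << 7 = 0b11111001110110001000101011000100000000 = 268269957376

268269957376


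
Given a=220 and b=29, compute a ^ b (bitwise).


220 ^ 29 = 193

193


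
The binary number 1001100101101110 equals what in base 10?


1001100101101110 in decimal = 39278

39278


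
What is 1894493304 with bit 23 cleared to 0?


1894493304 & ~(1 << 23) = 1886104696

1886104696


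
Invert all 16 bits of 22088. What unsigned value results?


22088 ^ 65535 = 43447

43447


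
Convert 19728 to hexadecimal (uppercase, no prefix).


19728 = 4D10 hex

4D10


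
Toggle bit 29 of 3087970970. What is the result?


3087970970 ^ (1 << 29) = 3087970970 ^ 536870912 = 2551100058

2551100058


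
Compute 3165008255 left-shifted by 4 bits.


0b10111100101001100011000101111111 << 4 = 0b101111001010011000110001011111110000 = 50640132080

50640132080


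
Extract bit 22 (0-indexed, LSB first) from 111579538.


0b110101001101001000110010010, position 22 = 0

0


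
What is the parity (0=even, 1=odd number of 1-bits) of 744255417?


0b101100010111000110111110111001 has 18 ones => parity 0

0


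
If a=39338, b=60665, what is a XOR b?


39338 ^ 60665 = 30035

30035


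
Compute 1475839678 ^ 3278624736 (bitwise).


0b1010111111101111000011010111110 ^ 0b11000011011010111101011111100000 = 0b10010100100111000101000101011110 = 2493272414

2493272414


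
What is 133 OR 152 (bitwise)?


0b10000101 | 0b10011000 = 0b10011101 = 157

157


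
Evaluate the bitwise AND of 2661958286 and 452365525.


0b10011110101010100100001010001110 & 0b11010111101101000110011010101 = 0b11010101000100000000010000100 = 446824580

446824580


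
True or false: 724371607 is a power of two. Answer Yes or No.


0b101011001011010000100010010111. Multiple bits set => No

No


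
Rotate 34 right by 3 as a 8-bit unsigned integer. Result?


Rotate 0b100010 right by 3 (8-bit) = 0b1000100 = 68

68


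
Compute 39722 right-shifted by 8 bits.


0b1001101100101010 >> 8 = 0b10011011 = 155

155


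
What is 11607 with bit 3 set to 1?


11607 | (1 << 3) = 11607 | 8 = 11615

11615


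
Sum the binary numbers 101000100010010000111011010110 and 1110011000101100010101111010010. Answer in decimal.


101000100010010000111011010110 + 1110011000101100010101111010010 = 10011011100111110011101010101000 = 2610903720

2610903720


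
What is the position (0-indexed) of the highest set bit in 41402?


0b1010000110111010. Highest set bit at position 15

15


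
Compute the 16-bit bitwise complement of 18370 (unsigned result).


~0b100011111000010 = 0b1011100000111101 = 47165 (16-bit unsigned)

47165


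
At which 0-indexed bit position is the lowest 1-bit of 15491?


0b11110010000011. Lowest set bit at position 0

0


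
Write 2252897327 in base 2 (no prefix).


2252897327 = 10000110010010000111110000101111 in binary

10000110010010000111110000101111


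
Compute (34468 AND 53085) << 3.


Step 1: 34468 & 53085 = 34308
Step 2: 34308 << 3 = 274464

274464


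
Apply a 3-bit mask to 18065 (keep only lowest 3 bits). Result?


18065 & 7 = 1

1


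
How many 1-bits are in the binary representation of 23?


0b10111 has 4 set bits

4


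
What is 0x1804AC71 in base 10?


1804AC71 hex = 402959473 decimal

402959473


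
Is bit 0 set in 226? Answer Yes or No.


0b11100010, bit 0 = 0. No

No


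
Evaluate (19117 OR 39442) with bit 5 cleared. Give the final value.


Step 1: 19117 | 39442 = 55999
Step 2: 55999 & ~(1 << 5) = 55967

55967


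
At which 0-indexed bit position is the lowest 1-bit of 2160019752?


0b10000000101111110100100100101000. Lowest set bit at position 3

3


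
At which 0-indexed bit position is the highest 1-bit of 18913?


0b100100111100001. Highest set bit at position 14

14


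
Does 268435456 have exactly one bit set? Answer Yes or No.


0b10000000000000000000000000000. Only one bit set => Yes

Yes


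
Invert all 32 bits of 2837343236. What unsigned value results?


2837343236 ^ 4294967295 = 1457624059

1457624059


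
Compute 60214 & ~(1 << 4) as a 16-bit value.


60214 & ~(1 << 4) = 60198

60198


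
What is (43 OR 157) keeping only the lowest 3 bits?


Step 1: 43 | 157 = 191
Step 2: 191 & 7 = 7

7


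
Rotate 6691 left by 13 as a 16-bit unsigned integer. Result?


Rotate 0b1101000100011 left by 13 (16-bit) = 0b110001101000100 = 25412

25412


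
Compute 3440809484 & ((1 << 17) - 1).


3440809484 & 131071 = 38412

38412


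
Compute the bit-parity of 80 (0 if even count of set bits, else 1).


0b1010000 has 2 ones => parity 0

0


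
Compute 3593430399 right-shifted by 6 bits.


0b11010110001011110110010101111111 >> 6 = 0b11010110001011110110010101 = 56147349

56147349


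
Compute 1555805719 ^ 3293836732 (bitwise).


0b1011100101110111011011000010111 ^ 0b11000100010100111111010110111100 = 0b10011000111010000100001110101011 = 2565358507

2565358507


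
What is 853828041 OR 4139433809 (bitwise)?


0b110010111001000110000111001001 | 0b11110110101110101011111101010001 = 0b11110110111111101111111111011001 = 4143906777

4143906777


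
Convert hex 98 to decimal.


98 hex = 152 decimal

152


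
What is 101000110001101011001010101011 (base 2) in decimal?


101000110001101011001010101011 in decimal = 684110507

684110507


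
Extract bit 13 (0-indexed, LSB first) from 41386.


0b1010000110101010, position 13 = 1

1


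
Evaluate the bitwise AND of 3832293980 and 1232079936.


0b11100100011011000010101001011100 & 0b1001001011100000000110001000000 = 0b1000000011000000000100001000000 = 1080035392

1080035392


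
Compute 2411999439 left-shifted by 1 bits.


0b10001111110001000011000011001111 << 1 = 0b100011111100010000110000110011110 = 4823998878

4823998878


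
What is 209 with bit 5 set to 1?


209 | (1 << 5) = 209 | 32 = 241

241


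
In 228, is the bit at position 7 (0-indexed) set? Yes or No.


0b11100100, bit 7 = 1. Yes

Yes


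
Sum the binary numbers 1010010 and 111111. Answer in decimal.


1010010 + 111111 = 10010001 = 145

145


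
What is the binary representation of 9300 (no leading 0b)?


9300 = 10010001010100 in binary

10010001010100


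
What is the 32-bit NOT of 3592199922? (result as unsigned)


~0b11010110000111001001111011110010 = 0b101001111000110110000100001101 = 702767373 (32-bit unsigned)

702767373


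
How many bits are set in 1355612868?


0b1010000110011010000001011000100 has 11 set bits

11


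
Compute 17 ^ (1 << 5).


17 ^ (1 << 5) = 17 ^ 32 = 49

49


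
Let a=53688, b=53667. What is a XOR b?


53688 ^ 53667 = 27

27


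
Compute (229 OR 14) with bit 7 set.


Step 1: 229 | 14 = 239
Step 2: 239 | (1 << 7) = 239 | 128 = 239

239


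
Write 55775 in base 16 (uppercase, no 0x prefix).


55775 = D9DF hex

D9DF


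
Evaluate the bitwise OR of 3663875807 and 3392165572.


0b11011010011000100100111011011111 | 0b11001010001100000101011011000100 = 0b11011010011100100101111011011111 = 3664928479

3664928479


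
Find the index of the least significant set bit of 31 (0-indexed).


0b11111. Lowest set bit at position 0

0


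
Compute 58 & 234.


0b111010 & 0b11101010 = 0b101010 = 42

42


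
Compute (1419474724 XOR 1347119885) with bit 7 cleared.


Step 1: 1419474724 ^ 1347119885 = 80747561
Step 2: 80747561 & ~(1 << 7) = 80747561

80747561


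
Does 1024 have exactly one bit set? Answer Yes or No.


0b10000000000. Only one bit set => Yes

Yes


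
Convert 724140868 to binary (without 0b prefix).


724140868 = 101011001010011000001101000100 in binary

101011001010011000001101000100


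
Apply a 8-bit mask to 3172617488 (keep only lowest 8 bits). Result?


3172617488 & 255 = 16

16


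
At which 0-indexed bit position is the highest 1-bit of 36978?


0b1001000001110010. Highest set bit at position 15

15


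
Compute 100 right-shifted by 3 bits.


0b1100100 >> 3 = 0b1100 = 12

12


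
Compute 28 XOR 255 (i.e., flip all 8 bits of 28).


28 ^ 255 = 227

227


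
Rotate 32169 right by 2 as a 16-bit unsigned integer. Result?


Rotate 0b111110110101001 right by 2 (16-bit) = 0b101111101101010 = 24426

24426


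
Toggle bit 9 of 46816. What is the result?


46816 ^ (1 << 9) = 46816 ^ 512 = 46304

46304


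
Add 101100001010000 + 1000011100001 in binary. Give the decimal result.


101100001010000 + 1000011100001 = 110100100110001 = 26929

26929


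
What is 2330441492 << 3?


0b10001010111001111011011100010100 << 3 = 0b10001010111001111011011100010100000 = 18643531936

18643531936


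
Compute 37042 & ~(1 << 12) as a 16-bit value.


37042 & ~(1 << 12) = 32946

32946


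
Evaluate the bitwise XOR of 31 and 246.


0b11111 ^ 0b11110110 = 0b11101001 = 233

233


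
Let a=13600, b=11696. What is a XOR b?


13600 ^ 11696 = 6288

6288


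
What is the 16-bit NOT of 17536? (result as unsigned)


~0b100010010000000 = 0b1011101101111111 = 47999 (16-bit unsigned)

47999


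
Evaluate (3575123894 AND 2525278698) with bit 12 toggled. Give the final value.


Step 1: 3575123894 & 2525278698 = 2483028386
Step 2: 2483028386 ^ (1 << 12) = 2483028386 ^ 4096 = 2483032482

2483032482


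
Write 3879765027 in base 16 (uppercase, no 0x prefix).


3879765027 = E7408423 hex

E7408423


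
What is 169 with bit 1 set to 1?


169 | (1 << 1) = 169 | 2 = 171

171


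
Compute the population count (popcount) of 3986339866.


0b11101101100110101011100000011010 has 17 set bits

17


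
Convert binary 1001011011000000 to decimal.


1001011011000000 in decimal = 38592

38592


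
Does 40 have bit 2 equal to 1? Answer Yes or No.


0b101000, bit 2 = 0. No

No


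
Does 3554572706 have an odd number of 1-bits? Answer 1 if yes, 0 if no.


0b11010011110111100111100110100010 has 19 ones => parity 1

1


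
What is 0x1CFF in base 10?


1CFF hex = 7423 decimal

7423


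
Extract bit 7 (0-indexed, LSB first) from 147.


0b10010011, position 7 = 1

1


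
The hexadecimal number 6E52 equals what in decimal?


6E52 hex = 28242 decimal

28242


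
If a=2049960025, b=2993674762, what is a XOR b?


2049960025 ^ 2993674762 = 3359650387

3359650387


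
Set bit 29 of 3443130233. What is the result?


3443130233 | (1 << 29) = 3443130233 | 536870912 = 3980001145

3980001145


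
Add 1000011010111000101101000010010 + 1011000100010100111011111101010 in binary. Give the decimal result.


1000011010111000101101000010010 + 1011000100010100111011111101010 = 10011011111001101101000111111100 = 2615595516

2615595516


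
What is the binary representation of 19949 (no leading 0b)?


19949 = 100110111101101 in binary

100110111101101


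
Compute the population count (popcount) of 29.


0b11101 has 4 set bits

4


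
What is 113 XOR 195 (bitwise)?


0b1110001 ^ 0b11000011 = 0b10110010 = 178

178


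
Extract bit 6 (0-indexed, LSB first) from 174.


0b10101110, position 6 = 0

0


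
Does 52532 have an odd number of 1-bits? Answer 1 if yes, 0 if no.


0b1100110100110100 has 8 ones => parity 0

0


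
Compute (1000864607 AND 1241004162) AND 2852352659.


Step 1: 1000864607 & 1241004162 = 161495042
Step 2: 161495042 & 2852352659 = 134230018

134230018


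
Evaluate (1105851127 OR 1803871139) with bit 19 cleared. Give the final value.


Step 1: 1105851127 | 1803871139 = 1810756599
Step 2: 1810756599 & ~(1 << 19) = 1810232311

1810232311


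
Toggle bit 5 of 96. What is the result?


96 ^ (1 << 5) = 96 ^ 32 = 64

64


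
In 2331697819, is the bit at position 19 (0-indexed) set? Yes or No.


0b10001010111110101110001010011011, bit 19 = 1. Yes

Yes


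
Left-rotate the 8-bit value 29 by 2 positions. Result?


Rotate 0b11101 left by 2 (8-bit) = 0b1110100 = 116

116


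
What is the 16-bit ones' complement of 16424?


16424 ^ 65535 = 49111

49111


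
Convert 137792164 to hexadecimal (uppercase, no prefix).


137792164 = 8368AA4 hex

8368AA4


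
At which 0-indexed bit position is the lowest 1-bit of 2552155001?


0b10011000000111101100101101111001. Lowest set bit at position 0

0


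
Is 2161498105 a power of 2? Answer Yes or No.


0b10000000110101011101011111111001. Multiple bits set => No

No


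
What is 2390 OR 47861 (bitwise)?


0b100101010110 | 0b1011101011110101 = 0b1011101111110111 = 48119

48119


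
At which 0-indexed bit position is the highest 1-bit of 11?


0b1011. Highest set bit at position 3

3


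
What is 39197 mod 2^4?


39197 & 15 = 13

13


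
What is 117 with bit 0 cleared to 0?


117 & ~(1 << 0) = 116

116


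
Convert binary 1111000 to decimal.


1111000 in decimal = 120

120


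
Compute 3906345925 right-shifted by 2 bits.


0b11101000110101100001101111000101 >> 2 = 0b111010001101011000011011110001 = 976586481

976586481


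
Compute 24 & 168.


0b11000 & 0b10101000 = 0b1000 = 8

8


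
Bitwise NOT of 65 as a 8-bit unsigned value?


~0b1000001 = 0b10111110 = 190 (8-bit unsigned)

190


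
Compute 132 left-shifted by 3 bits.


0b10000100 << 3 = 0b10000100000 = 1056

1056


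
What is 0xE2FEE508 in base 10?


E2FEE508 hex = 3808355592 decimal

3808355592


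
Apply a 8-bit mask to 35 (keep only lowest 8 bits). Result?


35 & 255 = 35

35


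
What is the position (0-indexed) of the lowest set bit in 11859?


0b10111001010011. Lowest set bit at position 0

0


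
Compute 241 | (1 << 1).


241 | (1 << 1) = 241 | 2 = 243

243


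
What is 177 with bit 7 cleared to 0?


177 & ~(1 << 7) = 49

49


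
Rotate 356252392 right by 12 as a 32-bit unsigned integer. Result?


Rotate 0b10101001110111111101011101000 right by 12 (32-bit) = 0b10101110100000010101001110111111 = 2927711167

2927711167


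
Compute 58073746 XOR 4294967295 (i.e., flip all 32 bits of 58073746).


58073746 ^ 4294967295 = 4236893549

4236893549


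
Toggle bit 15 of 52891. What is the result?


52891 ^ (1 << 15) = 52891 ^ 32768 = 20123

20123


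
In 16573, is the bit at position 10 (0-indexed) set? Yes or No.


0b100000010111101, bit 10 = 0. No

No


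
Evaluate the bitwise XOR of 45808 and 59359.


0b1011001011110000 ^ 0b1110011111011111 = 0b101010100101111 = 21807

21807


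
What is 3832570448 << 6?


0b11100100011100000110001001010000 << 6 = 0b11100100011100000110001001010000000000 = 245284508672

245284508672


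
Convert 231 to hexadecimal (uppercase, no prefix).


231 = E7 hex

E7


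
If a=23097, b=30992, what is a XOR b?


23097 ^ 30992 = 9001

9001


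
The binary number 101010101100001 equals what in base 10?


101010101100001 in decimal = 21857

21857


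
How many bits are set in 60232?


0b1110101101001000 has 8 set bits

8


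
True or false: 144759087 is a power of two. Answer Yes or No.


0b1000101000001101100100101111. Multiple bits set => No

No


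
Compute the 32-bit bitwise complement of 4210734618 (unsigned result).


~0b11111010111110101011011000011010 = 0b101000001010100100111100101 = 84232677 (32-bit unsigned)

84232677


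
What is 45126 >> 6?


0b1011000001000110 >> 6 = 0b1011000001 = 705

705


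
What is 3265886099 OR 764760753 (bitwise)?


0b11000010101010010111011110010011 | 0b101101100101010101001010110001 = 0b11101111101111010111011110110011 = 4022171571

4022171571


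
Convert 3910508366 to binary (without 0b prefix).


3910508366 = 11101001000101011001111101001110 in binary

11101001000101011001111101001110


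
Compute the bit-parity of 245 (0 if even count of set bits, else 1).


0b11110101 has 6 ones => parity 0

0


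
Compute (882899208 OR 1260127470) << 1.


Step 1: 882899208 | 1260127470 = 2141191662
Step 2: 2141191662 << 1 = 4282383324

4282383324


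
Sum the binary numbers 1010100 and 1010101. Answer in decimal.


1010100 + 1010101 = 10101001 = 169

169


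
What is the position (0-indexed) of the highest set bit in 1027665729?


0b111101010000001110111101000001. Highest set bit at position 29

29


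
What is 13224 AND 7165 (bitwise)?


0b11001110101000 & 0b1101111111101 = 0b1001110101000 = 5032

5032


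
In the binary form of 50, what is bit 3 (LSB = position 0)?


0b110010, position 3 = 0

0


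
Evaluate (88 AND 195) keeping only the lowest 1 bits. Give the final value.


Step 1: 88 & 195 = 64
Step 2: 64 & 1 = 0

0


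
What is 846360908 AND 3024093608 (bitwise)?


0b110010011100100111000101001100 & 0b10110100010000000000000110101000 = 0b110000010000000000000100001000 = 809500936

809500936


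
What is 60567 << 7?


0b1110110010010111 << 7 = 0b11101100100101110000000 = 7752576

7752576


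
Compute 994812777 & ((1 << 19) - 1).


994812777 & 524287 = 238441

238441


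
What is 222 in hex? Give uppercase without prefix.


222 = DE hex

DE


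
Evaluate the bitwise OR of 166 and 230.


0b10100110 | 0b11100110 = 0b11100110 = 230

230


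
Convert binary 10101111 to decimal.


10101111 in decimal = 175

175


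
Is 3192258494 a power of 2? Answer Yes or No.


0b10111110010001011111111110111110. Multiple bits set => No

No


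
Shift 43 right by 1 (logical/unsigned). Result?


0b101011 >> 1 = 0b10101 = 21

21


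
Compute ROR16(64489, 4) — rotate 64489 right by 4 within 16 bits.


Rotate 0b1111101111101001 right by 4 (16-bit) = 0b1001111110111110 = 40894

40894


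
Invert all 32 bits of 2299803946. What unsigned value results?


2299803946 ^ 4294967295 = 1995163349

1995163349


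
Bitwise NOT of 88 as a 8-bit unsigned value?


~0b1011000 = 0b10100111 = 167 (8-bit unsigned)

167


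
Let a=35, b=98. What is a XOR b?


35 ^ 98 = 65

65


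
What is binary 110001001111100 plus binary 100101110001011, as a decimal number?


110001001111100 + 100101110001011 = 1010111000000111 = 44551

44551


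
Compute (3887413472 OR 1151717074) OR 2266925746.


Step 1: 3887413472 | 1151717074 = 3887464178
Step 2: 3887464178 | 2266925746 = 3888119538

3888119538


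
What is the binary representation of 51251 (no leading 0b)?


51251 = 1100100000110011 in binary

1100100000110011


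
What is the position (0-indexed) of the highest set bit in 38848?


0b1001011111000000. Highest set bit at position 15

15


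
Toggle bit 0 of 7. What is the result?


7 ^ (1 << 0) = 7 ^ 1 = 6

6


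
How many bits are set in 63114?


0b1111011010001010 has 9 set bits

9


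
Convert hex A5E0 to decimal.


A5E0 hex = 42464 decimal

42464


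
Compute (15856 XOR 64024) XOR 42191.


Step 1: 15856 ^ 64024 = 51176
Step 2: 51176 ^ 42191 = 25383

25383


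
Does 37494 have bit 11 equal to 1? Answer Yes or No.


0b1001001001110110, bit 11 = 0. No

No


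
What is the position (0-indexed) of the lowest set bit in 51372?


0b1100100010101100. Lowest set bit at position 2

2


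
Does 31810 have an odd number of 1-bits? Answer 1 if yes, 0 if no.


0b111110001000010 has 7 ones => parity 1

1


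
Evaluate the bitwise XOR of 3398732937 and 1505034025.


0b11001010100101001000110010001001 ^ 0b1011001101101001111111100101001 = 0b10010011001000000111001110100000 = 2468377504

2468377504


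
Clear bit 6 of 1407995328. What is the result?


1407995328 & ~(1 << 6) = 1407995264

1407995264


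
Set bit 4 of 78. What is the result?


78 | (1 << 4) = 78 | 16 = 94

94


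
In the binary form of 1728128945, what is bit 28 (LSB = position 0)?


0b1100111000000010010011110110001, position 28 = 0

0


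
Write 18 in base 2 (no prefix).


18 = 10010 in binary

10010


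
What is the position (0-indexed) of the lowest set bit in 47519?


0b1011100110011111. Lowest set bit at position 0

0


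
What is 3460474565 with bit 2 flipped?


3460474565 ^ (1 << 2) = 3460474565 ^ 4 = 3460474561

3460474561


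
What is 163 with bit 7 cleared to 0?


163 & ~(1 << 7) = 35

35


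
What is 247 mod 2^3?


247 & 7 = 7

7


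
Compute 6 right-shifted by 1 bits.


0b110 >> 1 = 0b11 = 3

3


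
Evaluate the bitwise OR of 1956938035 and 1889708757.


0b1110100101001001000000100110011 | 0b1110000101000101010101011010101 = 0b1110100101001101010101111110111 = 1957080055

1957080055


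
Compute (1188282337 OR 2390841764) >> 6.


Step 1: 1188282337 | 2390841764 = 3470000101
Step 2: 3470000101 >> 6 = 54218751

54218751


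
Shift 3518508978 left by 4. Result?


0b11010001101110000010111110110010 << 4 = 0b110100011011100000101111101100100000 = 56296143648

56296143648


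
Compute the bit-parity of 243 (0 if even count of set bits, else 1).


0b11110011 has 6 ones => parity 0

0


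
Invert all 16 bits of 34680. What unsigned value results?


34680 ^ 65535 = 30855

30855


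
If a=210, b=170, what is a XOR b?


210 ^ 170 = 120

120


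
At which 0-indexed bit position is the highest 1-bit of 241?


0b11110001. Highest set bit at position 7

7


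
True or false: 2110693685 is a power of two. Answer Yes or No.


0b1111101110011101010000100110101. Multiple bits set => No

No


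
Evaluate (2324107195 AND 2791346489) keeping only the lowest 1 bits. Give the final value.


Step 1: 2324107195 & 2791346489 = 2181038393
Step 2: 2181038393 & 1 = 1

1


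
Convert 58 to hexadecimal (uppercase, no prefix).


58 = 3A hex

3A


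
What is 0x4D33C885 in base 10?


4D33C885 hex = 1295239301 decimal

1295239301


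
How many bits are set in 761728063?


0b101101011001110000110000111111 has 17 set bits

17


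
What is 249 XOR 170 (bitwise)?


0b11111001 ^ 0b10101010 = 0b1010011 = 83

83


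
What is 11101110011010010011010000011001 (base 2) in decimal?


11101110011010010011010000011001 in decimal = 3999872025

3999872025


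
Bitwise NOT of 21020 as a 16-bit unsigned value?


~0b101001000011100 = 0b1010110111100011 = 44515 (16-bit unsigned)

44515


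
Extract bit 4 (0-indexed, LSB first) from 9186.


0b10001111100010, position 4 = 0

0


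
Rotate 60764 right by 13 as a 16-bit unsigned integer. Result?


Rotate 0b1110110101011100 right by 13 (16-bit) = 0b110101011100111 = 27367

27367


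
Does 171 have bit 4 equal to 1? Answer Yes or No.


0b10101011, bit 4 = 0. No

No


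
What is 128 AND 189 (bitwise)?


0b10000000 & 0b10111101 = 0b10000000 = 128

128


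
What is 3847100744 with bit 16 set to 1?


3847100744 | (1 << 16) = 3847100744 | 65536 = 3847166280

3847166280


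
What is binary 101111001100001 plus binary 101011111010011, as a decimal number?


101111001100001 + 101011111010011 = 1011011000110100 = 46644

46644


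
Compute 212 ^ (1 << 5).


212 ^ (1 << 5) = 212 ^ 32 = 244

244


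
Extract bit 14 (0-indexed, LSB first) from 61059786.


0b11101000111011001011001010, position 14 = 0

0


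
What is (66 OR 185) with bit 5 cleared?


Step 1: 66 | 185 = 251
Step 2: 251 & ~(1 << 5) = 219

219


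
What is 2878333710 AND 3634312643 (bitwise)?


0b10101011100011111110001100001110 & 0b11011000100111110011010111000011 = 0b10001000100011110010000100000010 = 2291081474

2291081474


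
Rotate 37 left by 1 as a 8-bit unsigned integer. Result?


Rotate 0b100101 left by 1 (8-bit) = 0b1001010 = 74

74


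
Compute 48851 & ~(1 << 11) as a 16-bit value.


48851 & ~(1 << 11) = 46803

46803


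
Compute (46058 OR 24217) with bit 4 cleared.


Step 1: 46058 | 24217 = 65531
Step 2: 65531 & ~(1 << 4) = 65515

65515


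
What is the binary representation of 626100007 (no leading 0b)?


626100007 = 100101010100011000011100100111 in binary

100101010100011000011100100111


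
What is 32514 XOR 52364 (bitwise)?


0b111111100000010 ^ 0b1100110010001100 = 0b1011001110001110 = 45966

45966


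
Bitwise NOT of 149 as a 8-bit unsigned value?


~0b10010101 = 0b1101010 = 106 (8-bit unsigned)

106


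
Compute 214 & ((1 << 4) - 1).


214 & 15 = 6

6


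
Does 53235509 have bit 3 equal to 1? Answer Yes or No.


0b11001011000100111100110101, bit 3 = 0. No

No


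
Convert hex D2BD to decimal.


D2BD hex = 53949 decimal

53949


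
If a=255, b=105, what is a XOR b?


255 ^ 105 = 150

150


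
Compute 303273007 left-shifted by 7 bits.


0b10010000100111001010000101111 << 7 = 0b100100001001110010100001011110000000 = 38818944896

38818944896


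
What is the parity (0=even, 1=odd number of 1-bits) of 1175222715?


0b1000110000011000111100110111011 has 16 ones => parity 0

0


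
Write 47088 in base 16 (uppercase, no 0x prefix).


47088 = B7F0 hex

B7F0


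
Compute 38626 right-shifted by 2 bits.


0b1001011011100010 >> 2 = 0b10010110111000 = 9656

9656


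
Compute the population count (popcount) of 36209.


0b1000110101110001 has 8 set bits

8


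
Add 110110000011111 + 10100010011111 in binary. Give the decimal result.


110110000011111 + 10100010011111 = 1001010010111110 = 38078

38078


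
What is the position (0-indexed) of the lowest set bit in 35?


0b100011. Lowest set bit at position 0

0


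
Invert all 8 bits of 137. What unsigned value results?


137 ^ 255 = 118

118


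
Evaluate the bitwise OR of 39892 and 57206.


0b1001101111010100 | 0b1101111101110110 = 0b1101111111110110 = 57334

57334


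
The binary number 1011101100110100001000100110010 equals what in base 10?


1011101100110100001000100110010 in decimal = 1570378034

1570378034


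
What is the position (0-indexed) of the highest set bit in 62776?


0b1111010100111000. Highest set bit at position 15

15


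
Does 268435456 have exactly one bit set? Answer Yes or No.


0b10000000000000000000000000000. Only one bit set => Yes

Yes


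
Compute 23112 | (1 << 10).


23112 | (1 << 10) = 23112 | 1024 = 24136

24136


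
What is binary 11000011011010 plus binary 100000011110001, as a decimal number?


11000011011010 + 100000011110001 = 111000111001011 = 29131

29131


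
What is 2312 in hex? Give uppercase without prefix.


2312 = 908 hex

908


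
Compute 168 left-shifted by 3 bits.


0b10101000 << 3 = 0b10101000000 = 1344

1344


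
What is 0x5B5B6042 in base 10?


5B5B6042 hex = 1532715074 decimal

1532715074


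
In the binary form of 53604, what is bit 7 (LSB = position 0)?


0b1101000101100100, position 7 = 0

0


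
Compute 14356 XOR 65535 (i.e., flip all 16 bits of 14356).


14356 ^ 65535 = 51179

51179


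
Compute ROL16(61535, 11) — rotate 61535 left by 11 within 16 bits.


Rotate 0b1111000001011111 left by 11 (16-bit) = 0b1111111110000010 = 65410

65410


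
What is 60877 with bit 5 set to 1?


60877 | (1 << 5) = 60877 | 32 = 60909

60909


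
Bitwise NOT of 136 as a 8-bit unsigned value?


~0b10001000 = 0b1110111 = 119 (8-bit unsigned)

119


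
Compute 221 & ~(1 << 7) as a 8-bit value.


221 & ~(1 << 7) = 93

93


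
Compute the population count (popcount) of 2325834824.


0b10001010101000010110110001001000 has 12 set bits

12


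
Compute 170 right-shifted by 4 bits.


0b10101010 >> 4 = 0b1010 = 10

10


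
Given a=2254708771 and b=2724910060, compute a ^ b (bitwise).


2254708771 ^ 2724910060 = 604959695

604959695


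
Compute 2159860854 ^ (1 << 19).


2159860854 ^ (1 << 19) = 2159860854 ^ 524288 = 2159336566

2159336566


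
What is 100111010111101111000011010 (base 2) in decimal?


100111010111101111000011010 in decimal = 82566682

82566682


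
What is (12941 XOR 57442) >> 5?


Step 1: 12941 ^ 57442 = 53999
Step 2: 53999 >> 5 = 1687

1687


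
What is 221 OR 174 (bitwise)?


0b11011101 | 0b10101110 = 0b11111111 = 255

255


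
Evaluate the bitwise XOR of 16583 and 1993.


0b100000011000111 ^ 0b11111001001 = 0b100011100001110 = 18190

18190


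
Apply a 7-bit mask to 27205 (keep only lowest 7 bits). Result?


27205 & 127 = 69

69


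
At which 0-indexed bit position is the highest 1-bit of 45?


0b101101. Highest set bit at position 5

5


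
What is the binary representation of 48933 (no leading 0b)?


48933 = 1011111100100101 in binary

1011111100100101


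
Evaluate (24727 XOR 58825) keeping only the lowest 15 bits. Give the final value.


Step 1: 24727 ^ 58825 = 34142
Step 2: 34142 & 32767 = 1374

1374


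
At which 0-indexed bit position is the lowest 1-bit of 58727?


0b1110010101100111. Lowest set bit at position 0

0


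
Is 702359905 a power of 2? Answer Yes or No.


0b101001110111010010100101100001. Multiple bits set => No

No


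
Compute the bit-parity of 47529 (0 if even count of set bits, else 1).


0b1011100110101001 has 9 ones => parity 1

1


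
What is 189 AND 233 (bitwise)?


0b10111101 & 0b11101001 = 0b10101001 = 169

169


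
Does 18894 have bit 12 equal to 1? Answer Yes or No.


0b100100111001110, bit 12 = 0. No

No


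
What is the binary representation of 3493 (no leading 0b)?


3493 = 110110100101 in binary

110110100101


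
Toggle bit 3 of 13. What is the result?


13 ^ (1 << 3) = 13 ^ 8 = 5

5


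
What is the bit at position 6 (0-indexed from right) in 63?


0b111111, position 6 = 0

0


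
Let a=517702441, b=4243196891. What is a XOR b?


517702441 ^ 4243196891 = 3794897138

3794897138


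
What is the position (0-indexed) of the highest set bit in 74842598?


0b100011101100000000111100110. Highest set bit at position 26

26


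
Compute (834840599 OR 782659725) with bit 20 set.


Step 1: 834840599 | 782659725 = 1072101535
Step 2: 1072101535 | (1 << 20) = 1072101535 | 1048576 = 1073150111

1073150111


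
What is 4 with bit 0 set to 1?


4 | (1 << 0) = 4 | 1 = 5

5


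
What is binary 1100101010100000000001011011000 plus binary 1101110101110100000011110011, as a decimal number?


1100101010100000000001011011000 + 1101110101110100000011110011 = 1110011001001110100001111001011 = 1931953099

1931953099


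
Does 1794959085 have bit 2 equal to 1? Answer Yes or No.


0b1101010111111001110011011101101, bit 2 = 1. Yes

Yes


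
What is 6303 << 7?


0b1100010011111 << 7 = 0b11000100111110000000 = 806784

806784


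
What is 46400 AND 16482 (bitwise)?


0b1011010101000000 & 0b100000001100010 = 0b1000000 = 64

64


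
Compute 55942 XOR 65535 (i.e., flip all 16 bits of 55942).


55942 ^ 65535 = 9593

9593


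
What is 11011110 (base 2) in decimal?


11011110 in decimal = 222

222


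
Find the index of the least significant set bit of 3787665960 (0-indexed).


0b11100001110000110011001000101000. Lowest set bit at position 3

3


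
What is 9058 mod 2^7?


9058 & 127 = 98

98


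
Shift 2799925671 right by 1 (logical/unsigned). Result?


0b10100110111000110111100110100111 >> 1 = 0b1010011011100011011110011010011 = 1399962835

1399962835


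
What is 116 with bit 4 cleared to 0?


116 & ~(1 << 4) = 100

100


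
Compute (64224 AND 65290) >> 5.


Step 1: 64224 & 65290 = 64000
Step 2: 64000 >> 5 = 2000

2000


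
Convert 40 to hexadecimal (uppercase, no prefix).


40 = 28 hex

28


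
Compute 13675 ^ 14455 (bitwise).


0b11010101101011 ^ 0b11100001110111 = 0b110100011100 = 3356

3356


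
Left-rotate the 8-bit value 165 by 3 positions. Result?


Rotate 0b10100101 left by 3 (8-bit) = 0b101101 = 45

45


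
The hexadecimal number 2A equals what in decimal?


2A hex = 42 decimal

42


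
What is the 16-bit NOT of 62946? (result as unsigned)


~0b1111010111100010 = 0b101000011101 = 2589 (16-bit unsigned)

2589


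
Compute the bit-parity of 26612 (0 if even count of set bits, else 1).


0b110011111110100 has 10 ones => parity 0

0


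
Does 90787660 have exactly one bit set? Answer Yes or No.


0b101011010010100111101001100. Multiple bits set => No

No


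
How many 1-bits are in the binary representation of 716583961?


0b101010101101100011010000011001 has 14 set bits

14


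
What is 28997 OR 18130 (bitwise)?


0b111000101000101 | 0b100011011010010 = 0b111011111010111 = 30679

30679


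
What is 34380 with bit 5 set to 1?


34380 | (1 << 5) = 34380 | 32 = 34412

34412


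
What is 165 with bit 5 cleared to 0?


165 & ~(1 << 5) = 133

133


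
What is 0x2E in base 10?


2E hex = 46 decimal

46


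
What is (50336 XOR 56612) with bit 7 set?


Step 1: 50336 ^ 56612 = 6532
Step 2: 6532 | (1 << 7) = 6532 | 128 = 6532

6532


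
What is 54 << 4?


0b110110 << 4 = 0b1101100000 = 864

864


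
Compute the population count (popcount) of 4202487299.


0b11111010011111001101111000000011 has 19 set bits

19


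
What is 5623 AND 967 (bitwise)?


0b1010111110111 & 0b1111000111 = 0b111000111 = 455

455


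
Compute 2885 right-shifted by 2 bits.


0b101101000101 >> 2 = 0b1011010001 = 721

721


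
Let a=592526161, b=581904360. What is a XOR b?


592526161 ^ 581904360 = 33430713

33430713


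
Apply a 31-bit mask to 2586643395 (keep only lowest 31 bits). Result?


2586643395 & 2147483647 = 439159747

439159747


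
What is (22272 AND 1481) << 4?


Step 1: 22272 & 1481 = 1280
Step 2: 1280 << 4 = 20480

20480


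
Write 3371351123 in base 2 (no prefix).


3371351123 = 11001000111100101011110001010011 in binary

11001000111100101011110001010011


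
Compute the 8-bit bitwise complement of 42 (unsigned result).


~0b101010 = 0b11010101 = 213 (8-bit unsigned)

213


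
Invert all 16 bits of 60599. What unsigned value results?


60599 ^ 65535 = 4936

4936


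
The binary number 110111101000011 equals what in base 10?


110111101000011 in decimal = 28483

28483


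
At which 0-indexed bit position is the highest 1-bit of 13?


0b1101. Highest set bit at position 3

3


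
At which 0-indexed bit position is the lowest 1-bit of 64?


0b1000000. Lowest set bit at position 6

6


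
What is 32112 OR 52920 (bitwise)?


0b111110101110000 | 0b1100111010111000 = 0b1111111111111000 = 65528

65528


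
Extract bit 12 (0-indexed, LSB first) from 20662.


0b101000010110110, position 12 = 1

1


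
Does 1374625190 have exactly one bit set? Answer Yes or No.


0b1010001111011110001110110100110. Multiple bits set => No

No


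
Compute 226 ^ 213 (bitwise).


0b11100010 ^ 0b11010101 = 0b110111 = 55

55


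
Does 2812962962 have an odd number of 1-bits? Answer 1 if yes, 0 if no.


0b10100111101010100110100010010010 has 15 ones => parity 1

1


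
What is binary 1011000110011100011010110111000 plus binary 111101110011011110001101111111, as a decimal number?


1011000110011100011010110111000 + 111101110011011110001101111111 = 10010110100111000001100100110111 = 2526812471

2526812471


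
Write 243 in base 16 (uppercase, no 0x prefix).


243 = F3 hex

F3


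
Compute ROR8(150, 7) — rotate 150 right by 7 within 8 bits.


Rotate 0b10010110 right by 7 (8-bit) = 0b101101 = 45

45


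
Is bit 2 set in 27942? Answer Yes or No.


0b110110100100110, bit 2 = 1. Yes

Yes


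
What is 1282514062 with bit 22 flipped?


1282514062 ^ (1 << 22) = 1282514062 ^ 4194304 = 1278319758

1278319758


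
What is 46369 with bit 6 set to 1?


46369 | (1 << 6) = 46369 | 64 = 46433

46433


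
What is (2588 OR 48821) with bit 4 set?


Step 1: 2588 | 48821 = 48829
Step 2: 48829 | (1 << 4) = 48829 | 16 = 48829

48829


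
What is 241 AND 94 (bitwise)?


0b11110001 & 0b1011110 = 0b1010000 = 80

80


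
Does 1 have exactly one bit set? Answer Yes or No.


0b1. Only one bit set => Yes

Yes


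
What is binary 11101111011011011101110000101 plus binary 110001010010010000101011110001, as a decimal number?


11101111011011011101110000101 + 110001010010010000101011110001 = 1001111001101101100011001110110 = 1328989814

1328989814


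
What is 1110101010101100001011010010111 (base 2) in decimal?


1110101010101100001011010010111 in decimal = 1968576151

1968576151


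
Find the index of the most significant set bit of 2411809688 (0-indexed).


0b10001111110000010100101110011000. Highest set bit at position 31

31


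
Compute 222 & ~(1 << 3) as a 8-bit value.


222 & ~(1 << 3) = 214

214


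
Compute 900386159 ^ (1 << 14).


900386159 ^ (1 << 14) = 900386159 ^ 16384 = 900369775

900369775


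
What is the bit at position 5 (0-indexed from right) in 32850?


0b1000000001010010, position 5 = 0

0


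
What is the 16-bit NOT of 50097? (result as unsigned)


~0b1100001110110001 = 0b11110001001110 = 15438 (16-bit unsigned)

15438


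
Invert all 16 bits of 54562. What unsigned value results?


54562 ^ 65535 = 10973

10973


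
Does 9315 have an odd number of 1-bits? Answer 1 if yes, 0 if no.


0b10010001100011 has 6 ones => parity 0

0
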